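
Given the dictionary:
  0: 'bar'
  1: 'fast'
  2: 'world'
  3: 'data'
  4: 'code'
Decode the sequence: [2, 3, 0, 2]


Look up each index in the dictionary:
  2 -> 'world'
  3 -> 'data'
  0 -> 'bar'
  2 -> 'world'

Decoded: "world data bar world"


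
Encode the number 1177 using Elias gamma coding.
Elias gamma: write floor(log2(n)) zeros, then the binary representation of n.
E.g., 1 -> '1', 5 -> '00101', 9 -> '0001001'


num_bits = floor(log2(1177)) + 1 = 11
leading_zeros = num_bits - 1 = 10
binary(1177) = 10010011001

Elias gamma(1177) = '0000000000' + '10010011001' = 000000000010010011001 (21 bits)


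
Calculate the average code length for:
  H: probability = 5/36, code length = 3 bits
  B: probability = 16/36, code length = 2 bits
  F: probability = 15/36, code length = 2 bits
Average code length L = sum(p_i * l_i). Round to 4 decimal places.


Weighted contributions p_i * l_i:
  H: (5/36) * 3 = 15/36
  B: (16/36) * 2 = 32/36
  F: (15/36) * 2 = 30/36
Sum = (15 + 32 + 30)/36 = 77/36

L = 77/36 = 2.1389 bits/symbol


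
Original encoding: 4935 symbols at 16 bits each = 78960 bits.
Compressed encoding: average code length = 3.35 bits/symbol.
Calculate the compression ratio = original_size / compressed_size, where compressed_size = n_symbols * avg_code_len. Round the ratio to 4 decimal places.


original_size = n_symbols * orig_bits = 4935 * 16 = 78960 bits
compressed_size = n_symbols * avg_code_len = 4935 * 3.35 = 16532.25 bits
ratio = original_size / compressed_size = 78960 / 16532.25 = 4.7761

Compression ratio = 4.7761


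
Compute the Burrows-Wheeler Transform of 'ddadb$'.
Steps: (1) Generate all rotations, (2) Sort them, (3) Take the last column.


Rotations (sorted):
  0: $ddadb -> last char: b
  1: adb$dd -> last char: d
  2: b$ddad -> last char: d
  3: dadb$d -> last char: d
  4: db$dda -> last char: a
  5: ddadb$ -> last char: $


BWT = bddda$


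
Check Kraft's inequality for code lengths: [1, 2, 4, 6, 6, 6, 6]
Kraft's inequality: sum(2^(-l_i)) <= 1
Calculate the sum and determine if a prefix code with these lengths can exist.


Sum = 2^(-1) + 2^(-2) + 2^(-4) + 2^(-6) + 2^(-6) + 2^(-6) + 2^(-6)
    = 0.5 + 0.25 + 0.0625 + 0.015625 + 0.015625 + 0.015625 + 0.015625
    = 56/64 = 0.875
Since 0.875 <= 1, Kraft's inequality IS satisfied.
A prefix code with these lengths CAN exist.

Kraft sum = 0.875. Satisfied.


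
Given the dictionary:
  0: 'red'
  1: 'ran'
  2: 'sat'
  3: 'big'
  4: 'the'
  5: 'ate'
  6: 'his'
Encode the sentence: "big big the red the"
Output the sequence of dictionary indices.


Look up each word in the dictionary:
  'big' -> 3
  'big' -> 3
  'the' -> 4
  'red' -> 0
  'the' -> 4

Encoded: [3, 3, 4, 0, 4]


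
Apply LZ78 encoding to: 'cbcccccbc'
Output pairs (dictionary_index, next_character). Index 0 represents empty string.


LZ78 encoding steps:
Dictionary: {0: ''}
Step 1: w='' (idx 0), next='c' -> output (0, 'c'), add 'c' as idx 1
Step 2: w='' (idx 0), next='b' -> output (0, 'b'), add 'b' as idx 2
Step 3: w='c' (idx 1), next='c' -> output (1, 'c'), add 'cc' as idx 3
Step 4: w='cc' (idx 3), next='c' -> output (3, 'c'), add 'ccc' as idx 4
Step 5: w='b' (idx 2), next='c' -> output (2, 'c'), add 'bc' as idx 5


Encoded: [(0, 'c'), (0, 'b'), (1, 'c'), (3, 'c'), (2, 'c')]


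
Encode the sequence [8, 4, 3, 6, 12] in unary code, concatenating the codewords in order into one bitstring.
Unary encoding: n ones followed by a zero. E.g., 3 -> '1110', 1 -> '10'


Encode each number as n ones followed by a terminating 0:
  8 -> 111111110 (9 bits)
  4 -> 11110 (5 bits)
  3 -> 1110 (4 bits)
  6 -> 1111110 (7 bits)
  12 -> 1111111111110 (13 bits)
Total length = 9 + 5 + 4 + 7 + 13 = 38 bits.

Unary([8, 4, 3, 6, 12]) = 11111111011110111011111101111111111110 (38 bits)


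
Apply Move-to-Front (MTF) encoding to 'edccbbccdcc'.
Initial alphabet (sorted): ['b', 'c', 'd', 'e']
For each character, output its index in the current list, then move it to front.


MTF encoding:
'e': index 3 in ['b', 'c', 'd', 'e'] -> ['e', 'b', 'c', 'd']
'd': index 3 in ['e', 'b', 'c', 'd'] -> ['d', 'e', 'b', 'c']
'c': index 3 in ['d', 'e', 'b', 'c'] -> ['c', 'd', 'e', 'b']
'c': index 0 in ['c', 'd', 'e', 'b'] -> ['c', 'd', 'e', 'b']
'b': index 3 in ['c', 'd', 'e', 'b'] -> ['b', 'c', 'd', 'e']
'b': index 0 in ['b', 'c', 'd', 'e'] -> ['b', 'c', 'd', 'e']
'c': index 1 in ['b', 'c', 'd', 'e'] -> ['c', 'b', 'd', 'e']
'c': index 0 in ['c', 'b', 'd', 'e'] -> ['c', 'b', 'd', 'e']
'd': index 2 in ['c', 'b', 'd', 'e'] -> ['d', 'c', 'b', 'e']
'c': index 1 in ['d', 'c', 'b', 'e'] -> ['c', 'd', 'b', 'e']
'c': index 0 in ['c', 'd', 'b', 'e'] -> ['c', 'd', 'b', 'e']


Output: [3, 3, 3, 0, 3, 0, 1, 0, 2, 1, 0]


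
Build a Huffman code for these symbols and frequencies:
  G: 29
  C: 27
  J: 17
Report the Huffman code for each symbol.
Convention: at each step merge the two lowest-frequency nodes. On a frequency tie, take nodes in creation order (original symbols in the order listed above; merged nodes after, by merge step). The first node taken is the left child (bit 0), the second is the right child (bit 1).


Huffman tree construction:
Step 1: Merge J(17) + C(27) = 44
Step 2: Merge G(29) + (J+C)(44) = 73
Read each symbol's code off the tree from the root (left child = 0, right child = 1).

Codes:
  G: 0 (length 1)
  C: 11 (length 2)
  J: 10 (length 2)
Average code length: 117/73 = 1.6027 bits/symbol


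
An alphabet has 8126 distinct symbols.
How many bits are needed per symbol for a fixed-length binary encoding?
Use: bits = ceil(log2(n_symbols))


log2(8126) = 12.9883
Bracket: 2^12 = 4096 < 8126 <= 2^13 = 8192
So ceil(log2(8126)) = 13

bits = ceil(log2(8126)) = ceil(12.9883) = 13 bits


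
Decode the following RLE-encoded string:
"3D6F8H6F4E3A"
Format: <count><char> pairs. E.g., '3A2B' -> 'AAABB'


Expanding each <count><char> pair:
  3D -> 'DDD'
  6F -> 'FFFFFF'
  8H -> 'HHHHHHHH'
  6F -> 'FFFFFF'
  4E -> 'EEEE'
  3A -> 'AAA'

Decoded = DDDFFFFFFHHHHHHHHFFFFFFEEEEAAA


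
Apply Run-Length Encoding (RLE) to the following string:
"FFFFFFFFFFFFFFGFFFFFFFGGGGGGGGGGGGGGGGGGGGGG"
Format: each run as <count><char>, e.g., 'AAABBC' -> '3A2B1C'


Scanning runs left to right:
  i=0: run of 'F' x 14 -> '14F'
  i=14: run of 'G' x 1 -> '1G'
  i=15: run of 'F' x 7 -> '7F'
  i=22: run of 'G' x 22 -> '22G'

RLE = 14F1G7F22G


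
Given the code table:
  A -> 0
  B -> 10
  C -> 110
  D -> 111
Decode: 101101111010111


Decoding:
10 -> B
110 -> C
111 -> D
10 -> B
10 -> B
111 -> D


Result: BCDBBD


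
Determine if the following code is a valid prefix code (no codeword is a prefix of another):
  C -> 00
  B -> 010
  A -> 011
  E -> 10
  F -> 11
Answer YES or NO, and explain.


Checking each pair (does one codeword prefix another?):
  C='00' vs B='010': no prefix
  C='00' vs A='011': no prefix
  C='00' vs E='10': no prefix
  C='00' vs F='11': no prefix
  B='010' vs C='00': no prefix
  B='010' vs A='011': no prefix
  B='010' vs E='10': no prefix
  B='010' vs F='11': no prefix
  A='011' vs C='00': no prefix
  A='011' vs B='010': no prefix
  A='011' vs E='10': no prefix
  A='011' vs F='11': no prefix
  E='10' vs C='00': no prefix
  E='10' vs B='010': no prefix
  E='10' vs A='011': no prefix
  E='10' vs F='11': no prefix
  F='11' vs C='00': no prefix
  F='11' vs B='010': no prefix
  F='11' vs A='011': no prefix
  F='11' vs E='10': no prefix
No violation found over all pairs.

YES -- this is a valid prefix code. No codeword is a prefix of any other codeword.


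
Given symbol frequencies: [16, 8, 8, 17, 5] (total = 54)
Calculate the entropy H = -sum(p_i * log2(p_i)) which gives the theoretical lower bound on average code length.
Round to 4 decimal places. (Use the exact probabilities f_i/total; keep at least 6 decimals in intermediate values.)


Per-symbol terms -p_i * log2(p_i) with p_i = f_i/54:
  p = 16/54 = 0.296296: log2(p) = -1.754888, -p*log2(p) = 0.519967
  p = 8/54 = 0.148148: log2(p) = -2.754888, -p*log2(p) = 0.408131
  p = 8/54 = 0.148148: log2(p) = -2.754888, -p*log2(p) = 0.408131
  p = 17/54 = 0.314815: log2(p) = -1.667425, -p*log2(p) = 0.524930
  p = 5/54 = 0.092593: log2(p) = -3.432959, -p*log2(p) = 0.317867
H = 0.519967 + 0.408131 + 0.408131 + 0.524930 + 0.317867 = 2.179026

H = 2.179 bits/symbol


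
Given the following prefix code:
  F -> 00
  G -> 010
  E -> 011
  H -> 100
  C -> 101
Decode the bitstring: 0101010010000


Decoding step by step:
Bits 010 -> G
Bits 101 -> C
Bits 00 -> F
Bits 100 -> H
Bits 00 -> F


Decoded message: GCFHF


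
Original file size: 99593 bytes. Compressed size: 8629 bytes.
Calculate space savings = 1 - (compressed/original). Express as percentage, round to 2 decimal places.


ratio = compressed/original = 8629/99593 = 0.086643
savings = 1 - ratio = 1 - 0.086643 = 0.913357
as a percentage: 0.913357 * 100 = 91.34%

Space savings = 1 - 8629/99593 = 91.34%


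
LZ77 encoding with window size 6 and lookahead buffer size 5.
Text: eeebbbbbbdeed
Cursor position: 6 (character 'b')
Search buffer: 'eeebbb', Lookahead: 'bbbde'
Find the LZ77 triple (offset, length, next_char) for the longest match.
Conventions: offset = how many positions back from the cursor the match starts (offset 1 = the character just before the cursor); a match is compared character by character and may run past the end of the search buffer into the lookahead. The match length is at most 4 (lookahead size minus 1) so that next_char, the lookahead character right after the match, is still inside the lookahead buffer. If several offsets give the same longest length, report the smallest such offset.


Try each offset into the search buffer:
  offset=1 (pos 5, char 'b'): match length 3
  offset=2 (pos 4, char 'b'): match length 3
  offset=3 (pos 3, char 'b'): match length 3
  offset=4 (pos 2, char 'e'): match length 0
  offset=5 (pos 1, char 'e'): match length 0
  offset=6 (pos 0, char 'e'): match length 0
Longest match has length 3, found at offsets 1, 2, 3; take the smallest, offset 1.
next_char = character at position 6 + 3 = 9 -> 'd'

Best match: offset=1, length=3 (matching 'bbb' starting at position 5)
LZ77 triple: (1, 3, 'd')


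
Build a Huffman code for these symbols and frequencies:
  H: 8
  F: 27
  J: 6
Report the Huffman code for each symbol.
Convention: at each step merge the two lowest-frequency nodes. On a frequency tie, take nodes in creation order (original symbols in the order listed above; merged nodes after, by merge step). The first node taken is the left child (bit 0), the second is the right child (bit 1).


Huffman tree construction:
Step 1: Merge J(6) + H(8) = 14
Step 2: Merge (J+H)(14) + F(27) = 41
Read each symbol's code off the tree from the root (left child = 0, right child = 1).

Codes:
  H: 01 (length 2)
  F: 1 (length 1)
  J: 00 (length 2)
Average code length: 55/41 = 1.3415 bits/symbol


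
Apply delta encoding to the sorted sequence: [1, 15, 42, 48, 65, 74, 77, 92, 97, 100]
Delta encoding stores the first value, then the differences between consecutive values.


First value: 1
Deltas:
  15 - 1 = 14
  42 - 15 = 27
  48 - 42 = 6
  65 - 48 = 17
  74 - 65 = 9
  77 - 74 = 3
  92 - 77 = 15
  97 - 92 = 5
  100 - 97 = 3


Delta encoded: [1, 14, 27, 6, 17, 9, 3, 15, 5, 3]


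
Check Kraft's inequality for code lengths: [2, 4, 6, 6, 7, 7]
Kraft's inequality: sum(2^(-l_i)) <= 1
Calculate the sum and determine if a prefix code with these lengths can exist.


Sum = 2^(-2) + 2^(-4) + 2^(-6) + 2^(-6) + 2^(-7) + 2^(-7)
    = 0.25 + 0.0625 + 0.015625 + 0.015625 + 0.0078125 + 0.0078125
    = 46/128 = 0.359375
Since 0.359375 <= 1, Kraft's inequality IS satisfied.
A prefix code with these lengths CAN exist.

Kraft sum = 0.359375. Satisfied.


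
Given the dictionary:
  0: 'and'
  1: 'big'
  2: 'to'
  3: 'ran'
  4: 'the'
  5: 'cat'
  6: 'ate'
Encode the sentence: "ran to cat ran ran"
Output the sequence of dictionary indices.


Look up each word in the dictionary:
  'ran' -> 3
  'to' -> 2
  'cat' -> 5
  'ran' -> 3
  'ran' -> 3

Encoded: [3, 2, 5, 3, 3]


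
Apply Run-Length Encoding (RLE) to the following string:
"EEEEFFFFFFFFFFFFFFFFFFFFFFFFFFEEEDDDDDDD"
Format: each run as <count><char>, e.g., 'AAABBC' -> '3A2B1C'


Scanning runs left to right:
  i=0: run of 'E' x 4 -> '4E'
  i=4: run of 'F' x 26 -> '26F'
  i=30: run of 'E' x 3 -> '3E'
  i=33: run of 'D' x 7 -> '7D'

RLE = 4E26F3E7D


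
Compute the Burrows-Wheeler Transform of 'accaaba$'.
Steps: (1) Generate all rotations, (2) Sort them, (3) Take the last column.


Rotations (sorted):
  0: $accaaba -> last char: a
  1: a$accaab -> last char: b
  2: aaba$acc -> last char: c
  3: aba$acca -> last char: a
  4: accaaba$ -> last char: $
  5: ba$accaa -> last char: a
  6: caaba$ac -> last char: c
  7: ccaaba$a -> last char: a


BWT = abca$aca


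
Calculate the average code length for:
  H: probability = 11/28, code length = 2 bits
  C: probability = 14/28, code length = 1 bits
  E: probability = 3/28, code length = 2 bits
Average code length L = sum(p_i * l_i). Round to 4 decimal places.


Weighted contributions p_i * l_i:
  H: (11/28) * 2 = 22/28
  C: (14/28) * 1 = 14/28
  E: (3/28) * 2 = 6/28
Sum = (22 + 14 + 6)/28 = 42/28

L = 42/28 = 1.5000 bits/symbol


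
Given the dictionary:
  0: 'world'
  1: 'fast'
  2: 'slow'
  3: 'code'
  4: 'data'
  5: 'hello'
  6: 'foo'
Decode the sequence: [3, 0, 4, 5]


Look up each index in the dictionary:
  3 -> 'code'
  0 -> 'world'
  4 -> 'data'
  5 -> 'hello'

Decoded: "code world data hello"


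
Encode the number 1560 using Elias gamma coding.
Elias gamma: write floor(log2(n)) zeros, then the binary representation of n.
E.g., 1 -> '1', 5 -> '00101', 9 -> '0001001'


num_bits = floor(log2(1560)) + 1 = 11
leading_zeros = num_bits - 1 = 10
binary(1560) = 11000011000

Elias gamma(1560) = '0000000000' + '11000011000' = 000000000011000011000 (21 bits)


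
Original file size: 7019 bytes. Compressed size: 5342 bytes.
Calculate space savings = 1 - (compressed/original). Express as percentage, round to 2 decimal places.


ratio = compressed/original = 5342/7019 = 0.761077
savings = 1 - ratio = 1 - 0.761077 = 0.238923
as a percentage: 0.238923 * 100 = 23.89%

Space savings = 1 - 5342/7019 = 23.89%


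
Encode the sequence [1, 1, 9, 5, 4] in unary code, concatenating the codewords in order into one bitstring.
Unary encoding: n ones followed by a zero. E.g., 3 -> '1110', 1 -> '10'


Encode each number as n ones followed by a terminating 0:
  1 -> 10 (2 bits)
  1 -> 10 (2 bits)
  9 -> 1111111110 (10 bits)
  5 -> 111110 (6 bits)
  4 -> 11110 (5 bits)
Total length = 2 + 2 + 10 + 6 + 5 = 25 bits.

Unary([1, 1, 9, 5, 4]) = 1010111111111011111011110 (25 bits)


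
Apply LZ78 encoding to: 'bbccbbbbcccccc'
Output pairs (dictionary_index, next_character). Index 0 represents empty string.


LZ78 encoding steps:
Dictionary: {0: ''}
Step 1: w='' (idx 0), next='b' -> output (0, 'b'), add 'b' as idx 1
Step 2: w='b' (idx 1), next='c' -> output (1, 'c'), add 'bc' as idx 2
Step 3: w='' (idx 0), next='c' -> output (0, 'c'), add 'c' as idx 3
Step 4: w='b' (idx 1), next='b' -> output (1, 'b'), add 'bb' as idx 4
Step 5: w='bb' (idx 4), next='c' -> output (4, 'c'), add 'bbc' as idx 5
Step 6: w='c' (idx 3), next='c' -> output (3, 'c'), add 'cc' as idx 6
Step 7: w='cc' (idx 6), next='c' -> output (6, 'c'), add 'ccc' as idx 7


Encoded: [(0, 'b'), (1, 'c'), (0, 'c'), (1, 'b'), (4, 'c'), (3, 'c'), (6, 'c')]


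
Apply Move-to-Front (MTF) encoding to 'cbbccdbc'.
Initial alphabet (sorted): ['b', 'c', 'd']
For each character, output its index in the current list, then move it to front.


MTF encoding:
'c': index 1 in ['b', 'c', 'd'] -> ['c', 'b', 'd']
'b': index 1 in ['c', 'b', 'd'] -> ['b', 'c', 'd']
'b': index 0 in ['b', 'c', 'd'] -> ['b', 'c', 'd']
'c': index 1 in ['b', 'c', 'd'] -> ['c', 'b', 'd']
'c': index 0 in ['c', 'b', 'd'] -> ['c', 'b', 'd']
'd': index 2 in ['c', 'b', 'd'] -> ['d', 'c', 'b']
'b': index 2 in ['d', 'c', 'b'] -> ['b', 'd', 'c']
'c': index 2 in ['b', 'd', 'c'] -> ['c', 'b', 'd']


Output: [1, 1, 0, 1, 0, 2, 2, 2]


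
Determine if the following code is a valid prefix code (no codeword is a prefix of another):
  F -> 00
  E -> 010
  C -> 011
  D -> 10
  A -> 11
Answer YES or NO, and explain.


Checking each pair (does one codeword prefix another?):
  F='00' vs E='010': no prefix
  F='00' vs C='011': no prefix
  F='00' vs D='10': no prefix
  F='00' vs A='11': no prefix
  E='010' vs F='00': no prefix
  E='010' vs C='011': no prefix
  E='010' vs D='10': no prefix
  E='010' vs A='11': no prefix
  C='011' vs F='00': no prefix
  C='011' vs E='010': no prefix
  C='011' vs D='10': no prefix
  C='011' vs A='11': no prefix
  D='10' vs F='00': no prefix
  D='10' vs E='010': no prefix
  D='10' vs C='011': no prefix
  D='10' vs A='11': no prefix
  A='11' vs F='00': no prefix
  A='11' vs E='010': no prefix
  A='11' vs C='011': no prefix
  A='11' vs D='10': no prefix
No violation found over all pairs.

YES -- this is a valid prefix code. No codeword is a prefix of any other codeword.


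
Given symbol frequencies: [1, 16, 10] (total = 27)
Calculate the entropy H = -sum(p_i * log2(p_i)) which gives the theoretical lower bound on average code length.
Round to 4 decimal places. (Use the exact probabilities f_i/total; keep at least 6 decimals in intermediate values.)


Per-symbol terms -p_i * log2(p_i) with p_i = f_i/27:
  p = 1/27 = 0.037037: log2(p) = -4.754888, -p*log2(p) = 0.176107
  p = 16/27 = 0.592593: log2(p) = -0.754888, -p*log2(p) = 0.447341
  p = 10/27 = 0.370370: log2(p) = -1.432959, -p*log2(p) = 0.530726
H = 0.176107 + 0.447341 + 0.530726 = 1.154174

H = 1.1542 bits/symbol


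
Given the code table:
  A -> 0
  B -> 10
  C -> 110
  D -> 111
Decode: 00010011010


Decoding:
0 -> A
0 -> A
0 -> A
10 -> B
0 -> A
110 -> C
10 -> B


Result: AAABACB


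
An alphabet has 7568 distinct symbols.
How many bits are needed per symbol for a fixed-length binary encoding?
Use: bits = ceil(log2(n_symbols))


log2(7568) = 12.8857
Bracket: 2^12 = 4096 < 7568 <= 2^13 = 8192
So ceil(log2(7568)) = 13

bits = ceil(log2(7568)) = ceil(12.8857) = 13 bits


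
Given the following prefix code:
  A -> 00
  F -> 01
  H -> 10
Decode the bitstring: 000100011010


Decoding step by step:
Bits 00 -> A
Bits 01 -> F
Bits 00 -> A
Bits 01 -> F
Bits 10 -> H
Bits 10 -> H


Decoded message: AFAFHH


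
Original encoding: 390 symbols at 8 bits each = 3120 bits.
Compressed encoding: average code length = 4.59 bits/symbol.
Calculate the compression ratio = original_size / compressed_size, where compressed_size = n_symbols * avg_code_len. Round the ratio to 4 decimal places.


original_size = n_symbols * orig_bits = 390 * 8 = 3120 bits
compressed_size = n_symbols * avg_code_len = 390 * 4.59 = 1790.1 bits
ratio = original_size / compressed_size = 3120 / 1790.1 = 1.7429

Compression ratio = 1.7429


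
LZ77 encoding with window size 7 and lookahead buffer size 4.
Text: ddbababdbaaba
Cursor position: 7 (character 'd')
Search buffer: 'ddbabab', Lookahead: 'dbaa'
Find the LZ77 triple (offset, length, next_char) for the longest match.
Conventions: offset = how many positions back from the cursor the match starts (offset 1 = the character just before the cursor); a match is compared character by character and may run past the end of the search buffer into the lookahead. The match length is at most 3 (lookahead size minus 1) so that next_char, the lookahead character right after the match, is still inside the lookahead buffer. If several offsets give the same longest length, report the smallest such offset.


Try each offset into the search buffer:
  offset=1 (pos 6, char 'b'): match length 0
  offset=2 (pos 5, char 'a'): match length 0
  offset=3 (pos 4, char 'b'): match length 0
  offset=4 (pos 3, char 'a'): match length 0
  offset=5 (pos 2, char 'b'): match length 0
  offset=6 (pos 1, char 'd'): match length 3
  offset=7 (pos 0, char 'd'): match length 1
Longest match has length 3 at offset 6.
next_char = character at position 7 + 3 = 10 -> 'a'

Best match: offset=6, length=3 (matching 'dba' starting at position 1)
LZ77 triple: (6, 3, 'a')


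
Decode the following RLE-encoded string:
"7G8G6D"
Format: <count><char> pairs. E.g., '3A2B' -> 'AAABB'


Expanding each <count><char> pair:
  7G -> 'GGGGGGG'
  8G -> 'GGGGGGGG'
  6D -> 'DDDDDD'

Decoded = GGGGGGGGGGGGGGGDDDDDD


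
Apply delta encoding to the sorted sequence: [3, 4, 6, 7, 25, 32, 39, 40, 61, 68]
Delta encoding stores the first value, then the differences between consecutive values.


First value: 3
Deltas:
  4 - 3 = 1
  6 - 4 = 2
  7 - 6 = 1
  25 - 7 = 18
  32 - 25 = 7
  39 - 32 = 7
  40 - 39 = 1
  61 - 40 = 21
  68 - 61 = 7


Delta encoded: [3, 1, 2, 1, 18, 7, 7, 1, 21, 7]


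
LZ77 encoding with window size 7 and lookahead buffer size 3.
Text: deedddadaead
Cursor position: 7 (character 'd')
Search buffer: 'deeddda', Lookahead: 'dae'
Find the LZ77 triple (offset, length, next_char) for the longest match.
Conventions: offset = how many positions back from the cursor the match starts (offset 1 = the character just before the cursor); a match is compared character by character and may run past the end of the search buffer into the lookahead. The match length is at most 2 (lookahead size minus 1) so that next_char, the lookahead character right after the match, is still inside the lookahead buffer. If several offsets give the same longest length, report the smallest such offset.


Try each offset into the search buffer:
  offset=1 (pos 6, char 'a'): match length 0
  offset=2 (pos 5, char 'd'): match length 2
  offset=3 (pos 4, char 'd'): match length 1
  offset=4 (pos 3, char 'd'): match length 1
  offset=5 (pos 2, char 'e'): match length 0
  offset=6 (pos 1, char 'e'): match length 0
  offset=7 (pos 0, char 'd'): match length 1
Longest match has length 2 at offset 2.
next_char = character at position 7 + 2 = 9 -> 'e'

Best match: offset=2, length=2 (matching 'da' starting at position 5)
LZ77 triple: (2, 2, 'e')


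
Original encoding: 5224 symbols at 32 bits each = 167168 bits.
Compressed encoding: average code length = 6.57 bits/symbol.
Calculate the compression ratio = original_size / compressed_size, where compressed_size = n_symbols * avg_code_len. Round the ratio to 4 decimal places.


original_size = n_symbols * orig_bits = 5224 * 32 = 167168 bits
compressed_size = n_symbols * avg_code_len = 5224 * 6.57 = 34321.68 bits
ratio = original_size / compressed_size = 167168 / 34321.68 = 4.8706

Compression ratio = 4.8706


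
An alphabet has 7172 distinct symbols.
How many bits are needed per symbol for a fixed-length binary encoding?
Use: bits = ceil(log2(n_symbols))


log2(7172) = 12.8082
Bracket: 2^12 = 4096 < 7172 <= 2^13 = 8192
So ceil(log2(7172)) = 13

bits = ceil(log2(7172)) = ceil(12.8082) = 13 bits


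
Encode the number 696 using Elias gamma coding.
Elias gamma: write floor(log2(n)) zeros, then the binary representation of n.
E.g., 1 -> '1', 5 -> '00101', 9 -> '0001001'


num_bits = floor(log2(696)) + 1 = 10
leading_zeros = num_bits - 1 = 9
binary(696) = 1010111000

Elias gamma(696) = '000000000' + '1010111000' = 0000000001010111000 (19 bits)


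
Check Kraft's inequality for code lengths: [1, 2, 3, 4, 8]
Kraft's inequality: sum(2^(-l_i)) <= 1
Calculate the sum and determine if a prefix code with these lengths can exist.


Sum = 2^(-1) + 2^(-2) + 2^(-3) + 2^(-4) + 2^(-8)
    = 0.5 + 0.25 + 0.125 + 0.0625 + 0.00390625
    = 241/256 = 0.94140625
Since 0.94140625 <= 1, Kraft's inequality IS satisfied.
A prefix code with these lengths CAN exist.

Kraft sum = 0.94140625. Satisfied.


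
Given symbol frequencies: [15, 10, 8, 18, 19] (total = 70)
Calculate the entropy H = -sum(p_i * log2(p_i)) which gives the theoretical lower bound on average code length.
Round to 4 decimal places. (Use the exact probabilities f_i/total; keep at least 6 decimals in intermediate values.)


Per-symbol terms -p_i * log2(p_i) with p_i = f_i/70:
  p = 15/70 = 0.214286: log2(p) = -2.222392, -p*log2(p) = 0.476227
  p = 10/70 = 0.142857: log2(p) = -2.807355, -p*log2(p) = 0.401051
  p = 8/70 = 0.114286: log2(p) = -3.129283, -p*log2(p) = 0.357632
  p = 18/70 = 0.257143: log2(p) = -1.959358, -p*log2(p) = 0.503835
  p = 19/70 = 0.271429: log2(p) = -1.881356, -p*log2(p) = 0.510654
H = 0.476227 + 0.401051 + 0.357632 + 0.503835 + 0.510654 = 2.249399

H = 2.2494 bits/symbol


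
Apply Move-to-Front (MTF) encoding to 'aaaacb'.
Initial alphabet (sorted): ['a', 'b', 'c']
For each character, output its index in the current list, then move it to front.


MTF encoding:
'a': index 0 in ['a', 'b', 'c'] -> ['a', 'b', 'c']
'a': index 0 in ['a', 'b', 'c'] -> ['a', 'b', 'c']
'a': index 0 in ['a', 'b', 'c'] -> ['a', 'b', 'c']
'a': index 0 in ['a', 'b', 'c'] -> ['a', 'b', 'c']
'c': index 2 in ['a', 'b', 'c'] -> ['c', 'a', 'b']
'b': index 2 in ['c', 'a', 'b'] -> ['b', 'c', 'a']


Output: [0, 0, 0, 0, 2, 2]


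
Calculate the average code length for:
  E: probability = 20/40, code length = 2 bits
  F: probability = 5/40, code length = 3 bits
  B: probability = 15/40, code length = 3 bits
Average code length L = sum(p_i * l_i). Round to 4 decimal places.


Weighted contributions p_i * l_i:
  E: (20/40) * 2 = 40/40
  F: (5/40) * 3 = 15/40
  B: (15/40) * 3 = 45/40
Sum = (40 + 15 + 45)/40 = 100/40

L = 100/40 = 2.5000 bits/symbol


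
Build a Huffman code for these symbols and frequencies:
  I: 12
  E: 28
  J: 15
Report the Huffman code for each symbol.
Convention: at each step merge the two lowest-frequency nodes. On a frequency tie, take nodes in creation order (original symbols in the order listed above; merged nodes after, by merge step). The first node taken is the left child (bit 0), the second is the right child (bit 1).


Huffman tree construction:
Step 1: Merge I(12) + J(15) = 27
Step 2: Merge (I+J)(27) + E(28) = 55
Read each symbol's code off the tree from the root (left child = 0, right child = 1).

Codes:
  I: 00 (length 2)
  E: 1 (length 1)
  J: 01 (length 2)
Average code length: 82/55 = 1.4909 bits/symbol


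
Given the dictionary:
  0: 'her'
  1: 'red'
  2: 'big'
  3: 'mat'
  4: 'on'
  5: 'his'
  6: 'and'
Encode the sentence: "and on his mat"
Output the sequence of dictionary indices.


Look up each word in the dictionary:
  'and' -> 6
  'on' -> 4
  'his' -> 5
  'mat' -> 3

Encoded: [6, 4, 5, 3]


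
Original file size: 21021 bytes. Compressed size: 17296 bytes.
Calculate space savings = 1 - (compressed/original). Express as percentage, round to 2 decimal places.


ratio = compressed/original = 17296/21021 = 0.822796
savings = 1 - ratio = 1 - 0.822796 = 0.177204
as a percentage: 0.177204 * 100 = 17.72%

Space savings = 1 - 17296/21021 = 17.72%


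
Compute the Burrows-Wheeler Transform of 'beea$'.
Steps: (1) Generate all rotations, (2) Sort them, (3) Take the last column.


Rotations (sorted):
  0: $beea -> last char: a
  1: a$bee -> last char: e
  2: beea$ -> last char: $
  3: ea$be -> last char: e
  4: eea$b -> last char: b


BWT = ae$eb


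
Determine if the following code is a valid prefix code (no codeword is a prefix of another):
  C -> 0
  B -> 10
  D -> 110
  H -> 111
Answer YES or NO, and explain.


Checking each pair (does one codeword prefix another?):
  C='0' vs B='10': no prefix
  C='0' vs D='110': no prefix
  C='0' vs H='111': no prefix
  B='10' vs C='0': no prefix
  B='10' vs D='110': no prefix
  B='10' vs H='111': no prefix
  D='110' vs C='0': no prefix
  D='110' vs B='10': no prefix
  D='110' vs H='111': no prefix
  H='111' vs C='0': no prefix
  H='111' vs B='10': no prefix
  H='111' vs D='110': no prefix
No violation found over all pairs.

YES -- this is a valid prefix code. No codeword is a prefix of any other codeword.


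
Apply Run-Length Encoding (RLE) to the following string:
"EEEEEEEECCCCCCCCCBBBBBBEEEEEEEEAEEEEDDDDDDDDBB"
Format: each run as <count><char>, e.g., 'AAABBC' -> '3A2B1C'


Scanning runs left to right:
  i=0: run of 'E' x 8 -> '8E'
  i=8: run of 'C' x 9 -> '9C'
  i=17: run of 'B' x 6 -> '6B'
  i=23: run of 'E' x 8 -> '8E'
  i=31: run of 'A' x 1 -> '1A'
  i=32: run of 'E' x 4 -> '4E'
  i=36: run of 'D' x 8 -> '8D'
  i=44: run of 'B' x 2 -> '2B'

RLE = 8E9C6B8E1A4E8D2B


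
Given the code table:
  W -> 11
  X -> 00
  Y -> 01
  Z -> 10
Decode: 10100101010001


Decoding:
10 -> Z
10 -> Z
01 -> Y
01 -> Y
01 -> Y
00 -> X
01 -> Y


Result: ZZYYYXY


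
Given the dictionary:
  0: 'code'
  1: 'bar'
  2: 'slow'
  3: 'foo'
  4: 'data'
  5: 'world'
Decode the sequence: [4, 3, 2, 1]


Look up each index in the dictionary:
  4 -> 'data'
  3 -> 'foo'
  2 -> 'slow'
  1 -> 'bar'

Decoded: "data foo slow bar"


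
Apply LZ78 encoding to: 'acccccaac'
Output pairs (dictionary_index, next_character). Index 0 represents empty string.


LZ78 encoding steps:
Dictionary: {0: ''}
Step 1: w='' (idx 0), next='a' -> output (0, 'a'), add 'a' as idx 1
Step 2: w='' (idx 0), next='c' -> output (0, 'c'), add 'c' as idx 2
Step 3: w='c' (idx 2), next='c' -> output (2, 'c'), add 'cc' as idx 3
Step 4: w='cc' (idx 3), next='a' -> output (3, 'a'), add 'cca' as idx 4
Step 5: w='a' (idx 1), next='c' -> output (1, 'c'), add 'ac' as idx 5


Encoded: [(0, 'a'), (0, 'c'), (2, 'c'), (3, 'a'), (1, 'c')]


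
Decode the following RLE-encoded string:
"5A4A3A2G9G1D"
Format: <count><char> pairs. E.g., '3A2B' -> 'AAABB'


Expanding each <count><char> pair:
  5A -> 'AAAAA'
  4A -> 'AAAA'
  3A -> 'AAA'
  2G -> 'GG'
  9G -> 'GGGGGGGGG'
  1D -> 'D'

Decoded = AAAAAAAAAAAAGGGGGGGGGGGD


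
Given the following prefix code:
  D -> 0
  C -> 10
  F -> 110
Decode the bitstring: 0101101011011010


Decoding step by step:
Bits 0 -> D
Bits 10 -> C
Bits 110 -> F
Bits 10 -> C
Bits 110 -> F
Bits 110 -> F
Bits 10 -> C


Decoded message: DCFCFFC


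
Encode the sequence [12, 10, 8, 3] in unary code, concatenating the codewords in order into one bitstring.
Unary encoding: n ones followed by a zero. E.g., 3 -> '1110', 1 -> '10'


Encode each number as n ones followed by a terminating 0:
  12 -> 1111111111110 (13 bits)
  10 -> 11111111110 (11 bits)
  8 -> 111111110 (9 bits)
  3 -> 1110 (4 bits)
Total length = 13 + 11 + 9 + 4 = 37 bits.

Unary([12, 10, 8, 3]) = 1111111111110111111111101111111101110 (37 bits)


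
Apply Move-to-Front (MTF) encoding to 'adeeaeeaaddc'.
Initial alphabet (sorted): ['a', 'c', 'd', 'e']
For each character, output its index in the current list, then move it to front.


MTF encoding:
'a': index 0 in ['a', 'c', 'd', 'e'] -> ['a', 'c', 'd', 'e']
'd': index 2 in ['a', 'c', 'd', 'e'] -> ['d', 'a', 'c', 'e']
'e': index 3 in ['d', 'a', 'c', 'e'] -> ['e', 'd', 'a', 'c']
'e': index 0 in ['e', 'd', 'a', 'c'] -> ['e', 'd', 'a', 'c']
'a': index 2 in ['e', 'd', 'a', 'c'] -> ['a', 'e', 'd', 'c']
'e': index 1 in ['a', 'e', 'd', 'c'] -> ['e', 'a', 'd', 'c']
'e': index 0 in ['e', 'a', 'd', 'c'] -> ['e', 'a', 'd', 'c']
'a': index 1 in ['e', 'a', 'd', 'c'] -> ['a', 'e', 'd', 'c']
'a': index 0 in ['a', 'e', 'd', 'c'] -> ['a', 'e', 'd', 'c']
'd': index 2 in ['a', 'e', 'd', 'c'] -> ['d', 'a', 'e', 'c']
'd': index 0 in ['d', 'a', 'e', 'c'] -> ['d', 'a', 'e', 'c']
'c': index 3 in ['d', 'a', 'e', 'c'] -> ['c', 'd', 'a', 'e']


Output: [0, 2, 3, 0, 2, 1, 0, 1, 0, 2, 0, 3]


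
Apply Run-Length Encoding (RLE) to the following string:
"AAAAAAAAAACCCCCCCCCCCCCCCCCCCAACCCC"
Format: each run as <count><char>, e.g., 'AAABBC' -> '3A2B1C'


Scanning runs left to right:
  i=0: run of 'A' x 10 -> '10A'
  i=10: run of 'C' x 19 -> '19C'
  i=29: run of 'A' x 2 -> '2A'
  i=31: run of 'C' x 4 -> '4C'

RLE = 10A19C2A4C


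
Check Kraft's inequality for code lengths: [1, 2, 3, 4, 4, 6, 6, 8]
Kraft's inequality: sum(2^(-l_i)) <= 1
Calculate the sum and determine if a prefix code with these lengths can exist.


Sum = 2^(-1) + 2^(-2) + 2^(-3) + 2^(-4) + 2^(-4) + 2^(-6) + 2^(-6) + 2^(-8)
    = 0.5 + 0.25 + 0.125 + 0.0625 + 0.0625 + 0.015625 + 0.015625 + 0.00390625
    = 265/256 = 1.03515625
Since 1.03515625 > 1, Kraft's inequality is NOT satisfied.
A prefix code with these lengths CANNOT exist.

Kraft sum = 1.03515625. Not satisfied.


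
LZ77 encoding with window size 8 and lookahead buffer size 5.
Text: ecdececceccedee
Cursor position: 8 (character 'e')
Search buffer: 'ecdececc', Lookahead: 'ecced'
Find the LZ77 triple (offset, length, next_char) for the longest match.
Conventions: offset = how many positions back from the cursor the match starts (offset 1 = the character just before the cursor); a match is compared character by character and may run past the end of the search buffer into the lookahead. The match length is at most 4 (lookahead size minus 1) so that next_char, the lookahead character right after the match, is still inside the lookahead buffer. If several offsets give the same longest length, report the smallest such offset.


Try each offset into the search buffer:
  offset=1 (pos 7, char 'c'): match length 0
  offset=2 (pos 6, char 'c'): match length 0
  offset=3 (pos 5, char 'e'): match length 4
  offset=4 (pos 4, char 'c'): match length 0
  offset=5 (pos 3, char 'e'): match length 2
  offset=6 (pos 2, char 'd'): match length 0
  offset=7 (pos 1, char 'c'): match length 0
  offset=8 (pos 0, char 'e'): match length 2
Longest match has length 4 at offset 3.
next_char = character at position 8 + 4 = 12 -> 'd'

Best match: offset=3, length=4 (matching 'ecce' starting at position 5)
LZ77 triple: (3, 4, 'd')


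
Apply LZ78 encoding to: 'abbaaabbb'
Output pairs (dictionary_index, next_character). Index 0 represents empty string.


LZ78 encoding steps:
Dictionary: {0: ''}
Step 1: w='' (idx 0), next='a' -> output (0, 'a'), add 'a' as idx 1
Step 2: w='' (idx 0), next='b' -> output (0, 'b'), add 'b' as idx 2
Step 3: w='b' (idx 2), next='a' -> output (2, 'a'), add 'ba' as idx 3
Step 4: w='a' (idx 1), next='a' -> output (1, 'a'), add 'aa' as idx 4
Step 5: w='b' (idx 2), next='b' -> output (2, 'b'), add 'bb' as idx 5
Step 6: w='b' (idx 2), end of input -> output (2, '')


Encoded: [(0, 'a'), (0, 'b'), (2, 'a'), (1, 'a'), (2, 'b'), (2, '')]


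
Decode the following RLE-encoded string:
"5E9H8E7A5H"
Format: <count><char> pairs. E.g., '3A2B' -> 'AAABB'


Expanding each <count><char> pair:
  5E -> 'EEEEE'
  9H -> 'HHHHHHHHH'
  8E -> 'EEEEEEEE'
  7A -> 'AAAAAAA'
  5H -> 'HHHHH'

Decoded = EEEEEHHHHHHHHHEEEEEEEEAAAAAAAHHHHH


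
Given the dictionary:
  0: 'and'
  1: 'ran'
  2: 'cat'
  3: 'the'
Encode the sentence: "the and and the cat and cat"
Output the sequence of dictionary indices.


Look up each word in the dictionary:
  'the' -> 3
  'and' -> 0
  'and' -> 0
  'the' -> 3
  'cat' -> 2
  'and' -> 0
  'cat' -> 2

Encoded: [3, 0, 0, 3, 2, 0, 2]


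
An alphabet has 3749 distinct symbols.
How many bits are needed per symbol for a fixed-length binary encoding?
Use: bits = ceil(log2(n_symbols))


log2(3749) = 11.8723
Bracket: 2^11 = 2048 < 3749 <= 2^12 = 4096
So ceil(log2(3749)) = 12

bits = ceil(log2(3749)) = ceil(11.8723) = 12 bits


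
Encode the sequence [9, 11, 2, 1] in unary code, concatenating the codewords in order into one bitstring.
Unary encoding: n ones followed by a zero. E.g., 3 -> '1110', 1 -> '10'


Encode each number as n ones followed by a terminating 0:
  9 -> 1111111110 (10 bits)
  11 -> 111111111110 (12 bits)
  2 -> 110 (3 bits)
  1 -> 10 (2 bits)
Total length = 10 + 12 + 3 + 2 = 27 bits.

Unary([9, 11, 2, 1]) = 111111111011111111111011010 (27 bits)


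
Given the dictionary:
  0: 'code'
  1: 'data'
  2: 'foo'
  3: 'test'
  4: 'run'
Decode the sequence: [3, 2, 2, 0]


Look up each index in the dictionary:
  3 -> 'test'
  2 -> 'foo'
  2 -> 'foo'
  0 -> 'code'

Decoded: "test foo foo code"


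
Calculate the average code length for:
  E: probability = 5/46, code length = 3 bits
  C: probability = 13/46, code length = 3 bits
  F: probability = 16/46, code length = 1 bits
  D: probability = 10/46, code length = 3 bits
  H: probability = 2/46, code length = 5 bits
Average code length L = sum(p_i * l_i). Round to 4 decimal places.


Weighted contributions p_i * l_i:
  E: (5/46) * 3 = 15/46
  C: (13/46) * 3 = 39/46
  F: (16/46) * 1 = 16/46
  D: (10/46) * 3 = 30/46
  H: (2/46) * 5 = 10/46
Sum = (15 + 39 + 16 + 30 + 10)/46 = 110/46

L = 110/46 = 2.3913 bits/symbol


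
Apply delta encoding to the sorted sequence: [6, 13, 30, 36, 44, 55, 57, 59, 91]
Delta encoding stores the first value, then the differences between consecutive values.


First value: 6
Deltas:
  13 - 6 = 7
  30 - 13 = 17
  36 - 30 = 6
  44 - 36 = 8
  55 - 44 = 11
  57 - 55 = 2
  59 - 57 = 2
  91 - 59 = 32


Delta encoded: [6, 7, 17, 6, 8, 11, 2, 2, 32]


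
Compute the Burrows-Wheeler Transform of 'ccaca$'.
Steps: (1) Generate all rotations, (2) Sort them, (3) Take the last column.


Rotations (sorted):
  0: $ccaca -> last char: a
  1: a$ccac -> last char: c
  2: aca$cc -> last char: c
  3: ca$cca -> last char: a
  4: caca$c -> last char: c
  5: ccaca$ -> last char: $


BWT = accac$


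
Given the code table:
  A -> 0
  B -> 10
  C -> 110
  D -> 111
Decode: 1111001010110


Decoding:
111 -> D
10 -> B
0 -> A
10 -> B
10 -> B
110 -> C


Result: DBABBC


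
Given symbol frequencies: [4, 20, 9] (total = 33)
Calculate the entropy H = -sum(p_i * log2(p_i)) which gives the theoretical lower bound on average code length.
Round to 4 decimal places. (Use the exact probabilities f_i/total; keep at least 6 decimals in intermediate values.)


Per-symbol terms -p_i * log2(p_i) with p_i = f_i/33:
  p = 4/33 = 0.121212: log2(p) = -3.044394, -p*log2(p) = 0.369017
  p = 20/33 = 0.606061: log2(p) = -0.722466, -p*log2(p) = 0.437858
  p = 9/33 = 0.272727: log2(p) = -1.874469, -p*log2(p) = 0.511219
H = 0.369017 + 0.437858 + 0.511219 = 1.318094

H = 1.3181 bits/symbol


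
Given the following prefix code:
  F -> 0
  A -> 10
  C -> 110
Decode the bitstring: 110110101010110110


Decoding step by step:
Bits 110 -> C
Bits 110 -> C
Bits 10 -> A
Bits 10 -> A
Bits 10 -> A
Bits 110 -> C
Bits 110 -> C


Decoded message: CCAAACC


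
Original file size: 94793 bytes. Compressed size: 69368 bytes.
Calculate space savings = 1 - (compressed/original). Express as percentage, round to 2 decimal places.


ratio = compressed/original = 69368/94793 = 0.731784
savings = 1 - ratio = 1 - 0.731784 = 0.268216
as a percentage: 0.268216 * 100 = 26.82%

Space savings = 1 - 69368/94793 = 26.82%


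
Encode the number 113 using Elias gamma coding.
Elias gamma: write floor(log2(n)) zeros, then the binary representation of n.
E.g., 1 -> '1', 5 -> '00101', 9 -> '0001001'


num_bits = floor(log2(113)) + 1 = 7
leading_zeros = num_bits - 1 = 6
binary(113) = 1110001

Elias gamma(113) = '000000' + '1110001' = 0000001110001 (13 bits)


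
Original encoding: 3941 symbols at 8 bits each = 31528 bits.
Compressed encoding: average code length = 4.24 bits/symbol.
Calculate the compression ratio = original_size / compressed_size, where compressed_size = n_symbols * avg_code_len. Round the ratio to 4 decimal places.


original_size = n_symbols * orig_bits = 3941 * 8 = 31528 bits
compressed_size = n_symbols * avg_code_len = 3941 * 4.24 = 16709.84 bits
ratio = original_size / compressed_size = 31528 / 16709.84 = 1.8868

Compression ratio = 1.8868


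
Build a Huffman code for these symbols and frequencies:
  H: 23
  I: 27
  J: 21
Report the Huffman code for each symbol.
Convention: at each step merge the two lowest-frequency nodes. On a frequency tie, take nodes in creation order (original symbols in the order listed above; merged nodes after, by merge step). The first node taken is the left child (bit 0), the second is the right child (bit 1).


Huffman tree construction:
Step 1: Merge J(21) + H(23) = 44
Step 2: Merge I(27) + (J+H)(44) = 71
Read each symbol's code off the tree from the root (left child = 0, right child = 1).

Codes:
  H: 11 (length 2)
  I: 0 (length 1)
  J: 10 (length 2)
Average code length: 115/71 = 1.6197 bits/symbol


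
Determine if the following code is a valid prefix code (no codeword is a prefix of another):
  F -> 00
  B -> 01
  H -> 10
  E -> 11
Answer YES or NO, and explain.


Checking each pair (does one codeword prefix another?):
  F='00' vs B='01': no prefix
  F='00' vs H='10': no prefix
  F='00' vs E='11': no prefix
  B='01' vs F='00': no prefix
  B='01' vs H='10': no prefix
  B='01' vs E='11': no prefix
  H='10' vs F='00': no prefix
  H='10' vs B='01': no prefix
  H='10' vs E='11': no prefix
  E='11' vs F='00': no prefix
  E='11' vs B='01': no prefix
  E='11' vs H='10': no prefix
No violation found over all pairs.

YES -- this is a valid prefix code. No codeword is a prefix of any other codeword.
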